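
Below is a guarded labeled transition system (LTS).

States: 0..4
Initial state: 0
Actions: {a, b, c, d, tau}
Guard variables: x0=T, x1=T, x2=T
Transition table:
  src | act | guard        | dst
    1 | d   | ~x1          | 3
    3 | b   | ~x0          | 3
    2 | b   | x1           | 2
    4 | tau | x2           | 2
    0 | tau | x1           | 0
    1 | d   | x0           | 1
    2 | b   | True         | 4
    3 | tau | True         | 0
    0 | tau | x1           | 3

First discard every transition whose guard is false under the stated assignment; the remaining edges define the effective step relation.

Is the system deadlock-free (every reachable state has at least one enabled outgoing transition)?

Answer: DEADLOCK-FREE

Trace:
R = {0,3}
  0: tau→0  tau→3  [2 exit(s)]
  3: tau→0  [1 exit(s)]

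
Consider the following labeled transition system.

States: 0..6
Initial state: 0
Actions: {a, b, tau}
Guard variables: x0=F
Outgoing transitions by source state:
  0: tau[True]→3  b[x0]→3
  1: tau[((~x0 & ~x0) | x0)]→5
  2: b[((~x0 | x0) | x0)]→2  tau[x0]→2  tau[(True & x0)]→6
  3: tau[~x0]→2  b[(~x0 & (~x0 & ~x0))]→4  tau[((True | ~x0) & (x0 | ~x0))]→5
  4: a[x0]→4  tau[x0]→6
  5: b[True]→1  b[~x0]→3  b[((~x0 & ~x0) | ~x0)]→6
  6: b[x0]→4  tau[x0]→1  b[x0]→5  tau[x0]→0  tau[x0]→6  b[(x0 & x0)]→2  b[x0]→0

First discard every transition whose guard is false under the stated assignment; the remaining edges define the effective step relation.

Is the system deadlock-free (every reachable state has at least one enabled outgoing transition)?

Answer: DEADLOCK at state 4

Working:
Reach set: {0,1,2,3,4,5,6}
  0: tau→3  [1 out]
  1: tau→5  [1 out]
  2: b→2  [1 out]
  3: b→4  tau→2  tau→5  [3 out]
  4: ∅  [STUCK]
  5: b→1  b→3  b→6  [3 out]
  6: ∅  [STUCK]
witness 4: tau·b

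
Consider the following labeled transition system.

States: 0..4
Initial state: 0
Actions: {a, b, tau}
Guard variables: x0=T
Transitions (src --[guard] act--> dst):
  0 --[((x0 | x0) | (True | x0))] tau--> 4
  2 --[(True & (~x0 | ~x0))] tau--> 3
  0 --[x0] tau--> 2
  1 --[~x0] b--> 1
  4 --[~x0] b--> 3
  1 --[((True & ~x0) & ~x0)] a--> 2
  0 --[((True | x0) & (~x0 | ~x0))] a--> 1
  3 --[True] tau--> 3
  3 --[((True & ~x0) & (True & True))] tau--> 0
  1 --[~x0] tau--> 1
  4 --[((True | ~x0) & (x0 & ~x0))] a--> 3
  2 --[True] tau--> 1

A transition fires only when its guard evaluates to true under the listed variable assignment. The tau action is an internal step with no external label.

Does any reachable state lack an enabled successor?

Reach set: {0,1,2,4}
  0: tau→2  tau→4  [deg 2]
  1: ∅  [STUCK]
  2: tau→1  [deg 1]
  4: ∅  [STUCK]
Path to 1: tau·tau

Answer: DEADLOCK at state 1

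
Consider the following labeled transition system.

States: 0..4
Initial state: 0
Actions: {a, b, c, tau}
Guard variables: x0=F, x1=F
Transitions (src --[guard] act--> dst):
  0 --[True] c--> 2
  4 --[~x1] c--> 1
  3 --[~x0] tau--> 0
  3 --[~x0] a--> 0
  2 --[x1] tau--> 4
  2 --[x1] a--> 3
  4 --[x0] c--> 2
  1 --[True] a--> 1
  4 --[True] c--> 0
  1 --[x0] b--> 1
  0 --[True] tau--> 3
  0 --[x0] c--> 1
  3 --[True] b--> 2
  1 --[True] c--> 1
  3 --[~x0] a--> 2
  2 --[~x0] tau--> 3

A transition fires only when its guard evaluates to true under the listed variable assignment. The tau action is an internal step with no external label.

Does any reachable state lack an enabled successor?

Answer: DEADLOCK-FREE

Working:
R = {0,2,3}
  0: c→2  tau→3  [2 exit(s)]
  2: tau→3  [1 exit(s)]
  3: a→0  a→2  b→2  tau→0  [4 exit(s)]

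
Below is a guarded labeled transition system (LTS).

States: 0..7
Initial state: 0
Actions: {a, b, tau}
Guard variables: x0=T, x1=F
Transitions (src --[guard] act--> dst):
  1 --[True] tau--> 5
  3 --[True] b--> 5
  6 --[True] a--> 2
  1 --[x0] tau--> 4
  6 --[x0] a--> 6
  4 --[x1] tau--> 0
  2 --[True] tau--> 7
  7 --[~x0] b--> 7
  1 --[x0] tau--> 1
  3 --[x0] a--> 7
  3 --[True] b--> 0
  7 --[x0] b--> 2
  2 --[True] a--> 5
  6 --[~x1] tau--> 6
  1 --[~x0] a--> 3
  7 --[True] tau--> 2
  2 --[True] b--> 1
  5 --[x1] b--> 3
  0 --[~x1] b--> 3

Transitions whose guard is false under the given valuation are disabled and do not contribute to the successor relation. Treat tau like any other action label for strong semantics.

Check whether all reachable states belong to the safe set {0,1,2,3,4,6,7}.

Answer: INVARIANT VIOLATED at state 5

Working:
Inv-set: {0,1,2,3,4,6,7}
Reachable = {0,1,2,3,4,5,7}
  0: ok
  1: ok
  2: ok
  3: ok
  4: ok
  5: outside
  7: ok
reach 5 via b·b — violates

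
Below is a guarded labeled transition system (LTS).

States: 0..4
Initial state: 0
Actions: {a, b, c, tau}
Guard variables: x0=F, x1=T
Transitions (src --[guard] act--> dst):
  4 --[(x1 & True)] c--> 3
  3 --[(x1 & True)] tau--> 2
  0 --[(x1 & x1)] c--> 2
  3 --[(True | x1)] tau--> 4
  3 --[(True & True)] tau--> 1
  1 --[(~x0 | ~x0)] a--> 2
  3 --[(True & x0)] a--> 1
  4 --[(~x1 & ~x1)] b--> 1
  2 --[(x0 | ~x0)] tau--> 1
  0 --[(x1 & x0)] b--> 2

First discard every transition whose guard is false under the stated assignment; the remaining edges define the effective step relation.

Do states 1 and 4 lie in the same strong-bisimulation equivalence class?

Answer: NOT BISIMILAR

Analysis:
Bisimulation quotient by refinement:
  π0 = {{0,1,2,3,4}}
  π1 = {{0,4},{1},{2,3}}
  π2 = {{0,4},{1},{2},{3}}
  π3 = {{0},{1},{2},{3},{4}}
Fixed point at round 4; 5 class(es).
[1]={1}  [4]={4}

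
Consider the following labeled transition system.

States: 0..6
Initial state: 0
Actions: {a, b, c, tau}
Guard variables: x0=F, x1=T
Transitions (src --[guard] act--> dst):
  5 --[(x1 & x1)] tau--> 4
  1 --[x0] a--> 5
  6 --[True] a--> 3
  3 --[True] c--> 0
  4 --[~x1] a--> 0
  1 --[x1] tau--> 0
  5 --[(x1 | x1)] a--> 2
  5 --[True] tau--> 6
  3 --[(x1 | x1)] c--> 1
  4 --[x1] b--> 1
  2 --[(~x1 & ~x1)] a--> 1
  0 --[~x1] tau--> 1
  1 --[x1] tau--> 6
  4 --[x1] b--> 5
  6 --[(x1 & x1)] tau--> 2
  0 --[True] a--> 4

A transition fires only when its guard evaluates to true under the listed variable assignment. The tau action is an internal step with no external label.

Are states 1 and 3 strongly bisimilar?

Answer: NOT BISIMILAR

Analysis:
Refine partition for ~:
  round 0: {{0,1,2,3,4,5,6}}
  round 1: {{0},{1},{2},{3},{4},{5,6}}
  round 2: {{0},{1},{2},{3},{4},{5},{6}}
stable after 3 split(s): 7 block(s)
class of 1: {1}; class of 3: {3}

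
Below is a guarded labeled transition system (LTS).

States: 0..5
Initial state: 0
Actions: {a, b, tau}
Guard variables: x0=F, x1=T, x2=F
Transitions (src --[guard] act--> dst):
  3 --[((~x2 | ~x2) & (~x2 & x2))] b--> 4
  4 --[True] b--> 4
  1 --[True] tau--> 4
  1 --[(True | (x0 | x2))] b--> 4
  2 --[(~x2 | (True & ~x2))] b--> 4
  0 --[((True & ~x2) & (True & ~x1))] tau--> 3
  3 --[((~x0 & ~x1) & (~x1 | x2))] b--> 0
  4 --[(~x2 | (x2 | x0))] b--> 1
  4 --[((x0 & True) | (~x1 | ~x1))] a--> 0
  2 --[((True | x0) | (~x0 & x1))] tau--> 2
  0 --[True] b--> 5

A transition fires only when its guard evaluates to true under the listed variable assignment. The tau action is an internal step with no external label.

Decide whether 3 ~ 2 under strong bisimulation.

Bisimulation quotient by refinement:
  round 0: {{0,1,2,3,4,5}}
  round 1: {{0,4},{1,2},{3,5}}
  round 2: {{0},{1},{2},{3,5},{4}}
stable after 3 split(s): 5 block(s)
3∈{3,5}, 2∈{2}

Answer: NOT BISIMILAR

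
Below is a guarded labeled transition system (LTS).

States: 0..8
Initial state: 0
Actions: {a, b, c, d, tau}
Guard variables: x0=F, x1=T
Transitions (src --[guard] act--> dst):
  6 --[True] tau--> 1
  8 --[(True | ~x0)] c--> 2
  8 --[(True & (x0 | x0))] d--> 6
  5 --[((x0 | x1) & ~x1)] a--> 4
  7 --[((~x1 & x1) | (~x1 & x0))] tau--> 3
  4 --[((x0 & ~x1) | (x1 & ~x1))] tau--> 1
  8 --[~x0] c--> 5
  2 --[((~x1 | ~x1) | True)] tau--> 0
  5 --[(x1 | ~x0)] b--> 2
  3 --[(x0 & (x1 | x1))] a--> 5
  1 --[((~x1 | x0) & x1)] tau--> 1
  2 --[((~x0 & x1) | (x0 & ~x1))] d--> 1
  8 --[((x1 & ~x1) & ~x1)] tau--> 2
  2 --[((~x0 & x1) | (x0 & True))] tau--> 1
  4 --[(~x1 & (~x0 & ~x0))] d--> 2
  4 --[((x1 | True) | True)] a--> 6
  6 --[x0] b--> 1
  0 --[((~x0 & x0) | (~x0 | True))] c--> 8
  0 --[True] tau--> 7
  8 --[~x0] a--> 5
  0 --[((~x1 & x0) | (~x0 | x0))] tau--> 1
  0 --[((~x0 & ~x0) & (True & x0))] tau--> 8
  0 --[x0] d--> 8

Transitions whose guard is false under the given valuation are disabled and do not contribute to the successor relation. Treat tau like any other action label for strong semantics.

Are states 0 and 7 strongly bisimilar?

Answer: NOT BISIMILAR

Trace:
Refine partition for ~:
  π0 = {{0,1,2,3,4,5,6,7,8}}
  π1 = {{0},{1,3,7},{2},{4},{5},{6},{8}}
stable after 2 split(s): 7 block(s)
class of 0: {0}; class of 7: {1,3,7}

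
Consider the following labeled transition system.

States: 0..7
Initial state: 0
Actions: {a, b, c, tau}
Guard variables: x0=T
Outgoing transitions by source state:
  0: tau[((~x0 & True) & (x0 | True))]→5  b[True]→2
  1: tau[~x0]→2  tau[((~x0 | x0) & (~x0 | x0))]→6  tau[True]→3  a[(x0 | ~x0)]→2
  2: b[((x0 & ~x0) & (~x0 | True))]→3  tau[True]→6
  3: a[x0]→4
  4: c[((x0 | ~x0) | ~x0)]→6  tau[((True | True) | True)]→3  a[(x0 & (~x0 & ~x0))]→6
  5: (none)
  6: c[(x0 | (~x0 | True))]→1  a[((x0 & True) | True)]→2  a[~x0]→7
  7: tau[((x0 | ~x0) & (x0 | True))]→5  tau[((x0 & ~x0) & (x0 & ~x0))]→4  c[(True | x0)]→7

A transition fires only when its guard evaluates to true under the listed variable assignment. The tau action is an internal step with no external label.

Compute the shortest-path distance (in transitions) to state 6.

Answer: 2

Trace:
Layered search for 6:
  L0 = {0}
  L1 = {2}
  L2 = {6}
depth(6)=2, e.g. b·tau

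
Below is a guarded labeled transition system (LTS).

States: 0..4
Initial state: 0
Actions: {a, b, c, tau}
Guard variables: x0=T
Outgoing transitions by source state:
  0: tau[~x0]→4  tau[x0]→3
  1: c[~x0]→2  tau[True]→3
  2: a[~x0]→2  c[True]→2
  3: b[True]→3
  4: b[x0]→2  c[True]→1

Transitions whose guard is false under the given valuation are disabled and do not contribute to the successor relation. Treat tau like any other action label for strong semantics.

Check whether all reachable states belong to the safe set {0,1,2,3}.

Inv-set: {0,1,2,3}
Reachable = {0,3}
  0: ok
  3: ok

Answer: INVARIANT HOLDS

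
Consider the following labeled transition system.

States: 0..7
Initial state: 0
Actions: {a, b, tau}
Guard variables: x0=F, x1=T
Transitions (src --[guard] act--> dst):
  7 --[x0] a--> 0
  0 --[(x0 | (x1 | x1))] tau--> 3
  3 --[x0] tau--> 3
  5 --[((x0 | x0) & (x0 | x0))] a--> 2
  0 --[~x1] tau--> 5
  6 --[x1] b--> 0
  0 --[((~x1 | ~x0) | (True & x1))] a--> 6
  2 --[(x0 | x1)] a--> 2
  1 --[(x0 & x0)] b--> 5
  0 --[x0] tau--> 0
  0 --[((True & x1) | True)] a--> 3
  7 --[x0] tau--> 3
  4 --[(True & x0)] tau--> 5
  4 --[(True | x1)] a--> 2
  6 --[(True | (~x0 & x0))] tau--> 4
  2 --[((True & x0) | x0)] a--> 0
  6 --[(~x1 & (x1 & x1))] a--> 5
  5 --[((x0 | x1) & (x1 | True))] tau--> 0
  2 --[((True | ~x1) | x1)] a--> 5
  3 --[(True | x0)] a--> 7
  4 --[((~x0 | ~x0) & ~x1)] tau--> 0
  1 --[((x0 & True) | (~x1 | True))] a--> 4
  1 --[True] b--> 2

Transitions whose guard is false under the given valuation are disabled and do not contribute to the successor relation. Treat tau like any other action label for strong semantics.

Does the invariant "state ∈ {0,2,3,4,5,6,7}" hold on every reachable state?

Answer: INVARIANT HOLDS

Working:
Safe = {0,2,3,4,5,6,7}
Reach set: {0,2,3,4,5,6,7}
  0: ok
  2: ok
  3: ok
  4: ok
  5: ok
  6: ok
  7: ok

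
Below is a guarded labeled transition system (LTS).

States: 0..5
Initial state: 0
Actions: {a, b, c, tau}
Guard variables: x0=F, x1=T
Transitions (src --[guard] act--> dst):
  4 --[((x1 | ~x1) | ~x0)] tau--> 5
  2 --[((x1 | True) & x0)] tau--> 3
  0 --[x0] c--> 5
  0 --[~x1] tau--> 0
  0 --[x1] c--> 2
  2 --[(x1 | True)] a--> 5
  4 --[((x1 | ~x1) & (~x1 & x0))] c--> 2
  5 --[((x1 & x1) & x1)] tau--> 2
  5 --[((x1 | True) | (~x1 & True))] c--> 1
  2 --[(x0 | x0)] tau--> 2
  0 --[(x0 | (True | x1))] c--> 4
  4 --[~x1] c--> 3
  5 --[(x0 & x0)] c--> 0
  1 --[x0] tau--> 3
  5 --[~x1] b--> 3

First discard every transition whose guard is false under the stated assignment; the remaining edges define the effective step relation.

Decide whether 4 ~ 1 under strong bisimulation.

Bisimulation quotient by refinement:
  round 0: {{0,1,2,3,4,5}}
  round 1: {{0},{1,3},{2},{4},{5}}
5 equivalence class(es) (converged in 2)
4∈{4}, 1∈{1,3}

Answer: NOT BISIMILAR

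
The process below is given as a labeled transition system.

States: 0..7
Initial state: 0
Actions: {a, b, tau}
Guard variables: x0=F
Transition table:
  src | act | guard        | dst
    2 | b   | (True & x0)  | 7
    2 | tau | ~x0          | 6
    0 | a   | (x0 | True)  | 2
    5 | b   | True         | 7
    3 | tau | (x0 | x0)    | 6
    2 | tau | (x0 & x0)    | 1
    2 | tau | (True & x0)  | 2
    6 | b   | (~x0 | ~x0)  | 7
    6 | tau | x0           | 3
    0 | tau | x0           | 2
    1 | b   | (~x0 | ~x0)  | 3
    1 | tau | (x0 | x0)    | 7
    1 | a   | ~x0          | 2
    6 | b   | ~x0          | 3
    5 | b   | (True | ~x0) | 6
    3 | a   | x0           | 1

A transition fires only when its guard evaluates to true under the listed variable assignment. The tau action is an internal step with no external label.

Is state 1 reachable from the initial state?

8 transition(s) survive guard evaluation.
Layer 0: {0}
Layer 1: {2}  cumulative {0,2}
Layer 2: {6}  cumulative {0,2,6}
Layer 3: {3,7}  cumulative {0,2,3,6,7}
Reachable = {0,2,3,6,7}

Answer: UNREACHABLE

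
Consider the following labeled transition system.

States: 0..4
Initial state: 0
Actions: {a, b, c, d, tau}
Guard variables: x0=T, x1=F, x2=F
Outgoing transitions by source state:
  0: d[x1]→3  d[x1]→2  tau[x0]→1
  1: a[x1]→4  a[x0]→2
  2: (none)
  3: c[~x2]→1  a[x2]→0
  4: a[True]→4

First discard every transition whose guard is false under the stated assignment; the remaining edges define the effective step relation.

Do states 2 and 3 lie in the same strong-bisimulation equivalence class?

Answer: NOT BISIMILAR

Working:
Compute ~ classes (split until stable):
  π0 = {{0,1,2,3,4}}
  π1 = {{0},{1,4},{2},{3}}
  π2 = {{0},{1},{2},{3},{4}}
Fixed point at round 3; 5 class(es).
[2]={2}  [3]={3}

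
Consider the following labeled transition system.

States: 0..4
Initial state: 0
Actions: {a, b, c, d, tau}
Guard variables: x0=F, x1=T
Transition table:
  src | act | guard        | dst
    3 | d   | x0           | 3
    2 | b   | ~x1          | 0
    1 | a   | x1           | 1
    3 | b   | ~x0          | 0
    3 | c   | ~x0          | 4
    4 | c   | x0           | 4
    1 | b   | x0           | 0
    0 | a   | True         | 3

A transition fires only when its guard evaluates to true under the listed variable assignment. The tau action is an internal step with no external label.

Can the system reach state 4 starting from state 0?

4 transition(s) survive guard evaluation.
depth 0: {0}
depth 1: {3}  total {0,3}
depth 2: {4}  total {0,3,4}
Reach set: {0,3,4}
witness 4: a·c

Answer: REACHABLE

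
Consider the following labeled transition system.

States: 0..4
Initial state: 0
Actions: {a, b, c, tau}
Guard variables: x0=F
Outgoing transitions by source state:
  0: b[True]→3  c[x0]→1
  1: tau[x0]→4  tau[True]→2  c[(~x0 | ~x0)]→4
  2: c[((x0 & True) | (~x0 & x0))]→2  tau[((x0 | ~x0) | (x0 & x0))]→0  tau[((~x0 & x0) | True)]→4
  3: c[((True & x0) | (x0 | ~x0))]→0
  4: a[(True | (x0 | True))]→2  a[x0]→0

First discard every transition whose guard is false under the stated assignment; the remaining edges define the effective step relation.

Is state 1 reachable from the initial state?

7 transition(s) survive guard evaluation.
Layer 0: {0}
Layer 1: {3}  total {0,3}
Reach set: {0,3}

Answer: UNREACHABLE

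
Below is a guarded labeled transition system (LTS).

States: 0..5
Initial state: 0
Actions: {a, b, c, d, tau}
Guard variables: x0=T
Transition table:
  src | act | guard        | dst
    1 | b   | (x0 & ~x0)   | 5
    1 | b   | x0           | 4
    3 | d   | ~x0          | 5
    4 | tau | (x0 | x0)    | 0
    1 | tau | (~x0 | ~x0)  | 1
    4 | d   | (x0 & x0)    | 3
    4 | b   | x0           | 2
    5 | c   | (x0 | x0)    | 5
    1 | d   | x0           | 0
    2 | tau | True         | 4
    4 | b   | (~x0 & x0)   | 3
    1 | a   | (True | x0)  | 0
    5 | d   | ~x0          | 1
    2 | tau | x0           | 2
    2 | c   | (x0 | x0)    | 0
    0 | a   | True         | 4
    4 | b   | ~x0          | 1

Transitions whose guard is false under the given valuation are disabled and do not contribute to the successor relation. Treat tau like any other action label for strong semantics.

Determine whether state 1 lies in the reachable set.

Answer: UNREACHABLE

Analysis:
Guard filter leaves 11 enabled edge(s).
L0 = {0}
L1 = {4}  total {0,4}
L2 = {2,3}  total {0,2,3,4}
Reachable = {0,2,3,4}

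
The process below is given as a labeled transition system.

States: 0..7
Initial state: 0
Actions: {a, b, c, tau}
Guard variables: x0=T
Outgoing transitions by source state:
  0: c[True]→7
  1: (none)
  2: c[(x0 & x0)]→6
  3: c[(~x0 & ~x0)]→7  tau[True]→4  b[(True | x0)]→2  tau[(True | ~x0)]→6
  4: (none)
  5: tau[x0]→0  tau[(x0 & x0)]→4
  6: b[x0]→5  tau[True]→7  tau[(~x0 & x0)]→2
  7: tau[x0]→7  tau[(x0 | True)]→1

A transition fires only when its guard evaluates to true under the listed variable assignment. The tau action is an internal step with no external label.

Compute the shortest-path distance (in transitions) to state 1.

Breadth-first toward 1:
  Layer 0: {0}
  Layer 1: {7}
  Layer 2: {1}
first hit 1 at d=2 via c·tau

Answer: 2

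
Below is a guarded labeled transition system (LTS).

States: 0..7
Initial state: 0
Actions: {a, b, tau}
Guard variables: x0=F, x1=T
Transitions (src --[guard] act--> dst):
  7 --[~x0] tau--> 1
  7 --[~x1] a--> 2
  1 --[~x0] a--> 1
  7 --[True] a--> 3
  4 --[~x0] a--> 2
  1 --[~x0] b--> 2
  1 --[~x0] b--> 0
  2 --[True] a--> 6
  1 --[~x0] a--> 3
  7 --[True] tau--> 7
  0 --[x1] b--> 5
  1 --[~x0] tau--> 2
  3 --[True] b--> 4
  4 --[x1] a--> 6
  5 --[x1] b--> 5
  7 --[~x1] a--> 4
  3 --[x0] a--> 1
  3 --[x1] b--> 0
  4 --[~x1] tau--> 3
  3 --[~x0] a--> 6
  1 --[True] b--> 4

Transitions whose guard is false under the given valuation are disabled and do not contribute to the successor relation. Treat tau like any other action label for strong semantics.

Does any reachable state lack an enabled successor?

Answer: DEADLOCK-FREE

Working:
R = {0,5}
  0: b→5  [deg 1]
  5: b→5  [deg 1]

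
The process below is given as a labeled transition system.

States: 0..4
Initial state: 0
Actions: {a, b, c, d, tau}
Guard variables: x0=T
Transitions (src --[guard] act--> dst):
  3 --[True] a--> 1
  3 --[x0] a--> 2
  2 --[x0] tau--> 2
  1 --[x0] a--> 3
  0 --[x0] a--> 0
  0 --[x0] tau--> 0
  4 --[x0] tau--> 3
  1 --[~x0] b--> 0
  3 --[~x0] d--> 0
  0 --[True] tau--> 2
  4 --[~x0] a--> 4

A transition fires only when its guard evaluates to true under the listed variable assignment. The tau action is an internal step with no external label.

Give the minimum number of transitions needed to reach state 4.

Breadth-first toward 4:
  depth 0: {0}
  depth 1: {2}
4 never appears.

Answer: UNREACHABLE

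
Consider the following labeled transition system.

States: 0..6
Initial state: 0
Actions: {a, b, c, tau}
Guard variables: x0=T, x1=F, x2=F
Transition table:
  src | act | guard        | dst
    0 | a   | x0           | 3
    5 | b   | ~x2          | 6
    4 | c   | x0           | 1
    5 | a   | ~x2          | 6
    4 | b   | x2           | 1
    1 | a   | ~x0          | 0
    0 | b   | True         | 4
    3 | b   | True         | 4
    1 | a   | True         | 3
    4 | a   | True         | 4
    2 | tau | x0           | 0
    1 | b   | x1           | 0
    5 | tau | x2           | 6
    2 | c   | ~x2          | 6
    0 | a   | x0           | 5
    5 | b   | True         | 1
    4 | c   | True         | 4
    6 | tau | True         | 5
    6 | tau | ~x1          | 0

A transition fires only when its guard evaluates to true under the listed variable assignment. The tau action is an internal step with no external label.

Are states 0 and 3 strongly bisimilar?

Answer: NOT BISIMILAR

Trace:
Compute ~ classes (split until stable):
  P[0] = {{0,1,2,3,4,5,6}}
  P[1] = {{0,5},{1},{2},{3},{4},{6}}
  P[2] = {{0},{1},{2},{3},{4},{5},{6}}
7 equivalence class(es) (converged in 3)
[0]={0}  [3]={3}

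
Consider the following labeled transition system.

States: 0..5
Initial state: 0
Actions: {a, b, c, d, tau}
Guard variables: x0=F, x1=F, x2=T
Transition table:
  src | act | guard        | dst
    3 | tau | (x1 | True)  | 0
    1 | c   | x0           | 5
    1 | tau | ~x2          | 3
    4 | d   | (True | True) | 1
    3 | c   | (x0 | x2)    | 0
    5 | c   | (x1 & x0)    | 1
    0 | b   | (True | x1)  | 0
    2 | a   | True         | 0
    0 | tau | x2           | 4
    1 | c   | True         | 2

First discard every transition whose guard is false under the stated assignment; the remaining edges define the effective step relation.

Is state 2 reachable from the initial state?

Answer: REACHABLE

Working:
7 transition(s) survive guard evaluation.
L0 = {0}
L1 = {4}  total {0,4}
L2 = {1}  total {0,1,4}
L3 = {2}  total {0,1,2,4}
Reach set: {0,1,2,4}
Path to 2: tau·d·c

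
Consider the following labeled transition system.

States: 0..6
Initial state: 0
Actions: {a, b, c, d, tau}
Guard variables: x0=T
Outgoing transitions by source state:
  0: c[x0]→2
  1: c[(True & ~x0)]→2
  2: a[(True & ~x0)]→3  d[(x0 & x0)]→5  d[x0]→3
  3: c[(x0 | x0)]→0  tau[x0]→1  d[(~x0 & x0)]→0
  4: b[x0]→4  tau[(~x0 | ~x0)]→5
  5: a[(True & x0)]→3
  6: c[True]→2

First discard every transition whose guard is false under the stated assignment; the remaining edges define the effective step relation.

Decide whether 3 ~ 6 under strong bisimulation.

Answer: NOT BISIMILAR

Analysis:
Refine partition for ~:
  π0 = {{0,1,2,3,4,5,6}}
  π1 = {{0,6},{1},{2},{3},{4},{5}}
stable after 2 split(s): 6 block(s)
class of 3: {3}; class of 6: {0,6}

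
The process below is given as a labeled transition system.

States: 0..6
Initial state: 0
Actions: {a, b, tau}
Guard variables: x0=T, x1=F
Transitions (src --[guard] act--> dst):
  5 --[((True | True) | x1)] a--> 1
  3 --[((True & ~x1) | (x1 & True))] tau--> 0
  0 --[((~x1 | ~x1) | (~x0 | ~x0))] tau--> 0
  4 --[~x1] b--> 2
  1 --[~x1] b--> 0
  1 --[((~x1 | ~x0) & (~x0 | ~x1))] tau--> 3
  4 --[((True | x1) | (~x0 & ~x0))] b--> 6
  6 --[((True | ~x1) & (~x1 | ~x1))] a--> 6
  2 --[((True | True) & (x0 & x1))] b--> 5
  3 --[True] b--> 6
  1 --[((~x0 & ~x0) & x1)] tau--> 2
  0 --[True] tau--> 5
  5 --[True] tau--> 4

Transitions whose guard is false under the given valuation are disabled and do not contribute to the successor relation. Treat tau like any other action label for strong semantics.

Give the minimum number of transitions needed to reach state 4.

Answer: 2

Analysis:
Layered search for 4:
  L0 = {0}
  L1 = {5}
  L2 = {1,4}
first hit 4 at d=2 via tau·tau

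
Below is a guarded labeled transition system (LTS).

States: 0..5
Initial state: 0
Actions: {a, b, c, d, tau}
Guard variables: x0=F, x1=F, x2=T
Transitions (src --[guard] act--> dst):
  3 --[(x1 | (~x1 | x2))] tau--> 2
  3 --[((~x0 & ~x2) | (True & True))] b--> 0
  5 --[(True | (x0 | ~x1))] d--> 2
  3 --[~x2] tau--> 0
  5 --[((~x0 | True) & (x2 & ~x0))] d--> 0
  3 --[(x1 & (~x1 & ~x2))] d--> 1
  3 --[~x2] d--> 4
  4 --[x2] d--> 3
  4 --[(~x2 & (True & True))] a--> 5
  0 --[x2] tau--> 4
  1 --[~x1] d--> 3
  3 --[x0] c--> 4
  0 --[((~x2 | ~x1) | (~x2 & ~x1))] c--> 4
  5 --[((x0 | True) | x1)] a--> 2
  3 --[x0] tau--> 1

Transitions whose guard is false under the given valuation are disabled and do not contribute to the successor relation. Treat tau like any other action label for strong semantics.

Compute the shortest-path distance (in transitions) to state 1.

Answer: UNREACHABLE

Working:
BFS to 1:
  depth 0: {0}
  depth 1: {4}
  depth 2: {3}
  depth 3: {2}
1 never appears.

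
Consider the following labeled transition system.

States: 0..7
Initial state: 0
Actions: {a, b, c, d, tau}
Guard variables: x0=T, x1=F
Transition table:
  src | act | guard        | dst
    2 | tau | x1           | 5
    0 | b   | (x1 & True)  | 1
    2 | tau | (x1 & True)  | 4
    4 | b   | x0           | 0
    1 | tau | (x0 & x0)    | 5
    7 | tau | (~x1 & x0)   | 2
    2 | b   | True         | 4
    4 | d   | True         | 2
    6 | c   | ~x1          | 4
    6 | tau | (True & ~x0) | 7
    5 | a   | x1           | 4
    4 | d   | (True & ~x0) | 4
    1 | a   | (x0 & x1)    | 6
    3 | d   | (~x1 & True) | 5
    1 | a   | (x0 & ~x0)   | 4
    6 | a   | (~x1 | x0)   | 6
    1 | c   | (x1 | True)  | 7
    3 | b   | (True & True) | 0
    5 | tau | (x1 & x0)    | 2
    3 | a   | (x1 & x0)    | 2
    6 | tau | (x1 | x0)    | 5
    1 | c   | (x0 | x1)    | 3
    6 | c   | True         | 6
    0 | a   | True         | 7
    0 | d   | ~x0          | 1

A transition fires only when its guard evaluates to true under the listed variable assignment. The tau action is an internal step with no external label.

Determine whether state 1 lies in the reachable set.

Answer: UNREACHABLE

Analysis:
After dropping false guards: 14 live edges.
L0 = {0}
L1 = {7}  cumulative {0,7}
L2 = {2}  cumulative {0,2,7}
L3 = {4}  cumulative {0,2,4,7}
Reachable = {0,2,4,7}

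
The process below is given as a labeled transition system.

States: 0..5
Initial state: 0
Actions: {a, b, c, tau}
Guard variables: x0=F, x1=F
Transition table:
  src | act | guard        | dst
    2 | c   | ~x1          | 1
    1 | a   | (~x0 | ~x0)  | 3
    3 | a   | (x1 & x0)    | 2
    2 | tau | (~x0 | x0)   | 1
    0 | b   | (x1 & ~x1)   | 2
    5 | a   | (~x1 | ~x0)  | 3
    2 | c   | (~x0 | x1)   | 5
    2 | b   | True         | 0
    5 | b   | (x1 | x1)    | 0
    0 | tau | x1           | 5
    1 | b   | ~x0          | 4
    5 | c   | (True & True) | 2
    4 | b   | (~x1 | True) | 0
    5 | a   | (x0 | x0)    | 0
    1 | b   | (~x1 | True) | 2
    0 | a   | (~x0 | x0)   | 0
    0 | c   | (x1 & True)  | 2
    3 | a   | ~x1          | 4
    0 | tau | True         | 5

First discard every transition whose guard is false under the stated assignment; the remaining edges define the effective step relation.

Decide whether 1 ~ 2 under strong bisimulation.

Bisimulation quotient by refinement:
  P[0] = {{0,1,2,3,4,5}}
  P[1] = {{0},{1},{2},{3},{4},{5}}
6 equivalence class(es) (converged in 2)
1∈{1}, 2∈{2}

Answer: NOT BISIMILAR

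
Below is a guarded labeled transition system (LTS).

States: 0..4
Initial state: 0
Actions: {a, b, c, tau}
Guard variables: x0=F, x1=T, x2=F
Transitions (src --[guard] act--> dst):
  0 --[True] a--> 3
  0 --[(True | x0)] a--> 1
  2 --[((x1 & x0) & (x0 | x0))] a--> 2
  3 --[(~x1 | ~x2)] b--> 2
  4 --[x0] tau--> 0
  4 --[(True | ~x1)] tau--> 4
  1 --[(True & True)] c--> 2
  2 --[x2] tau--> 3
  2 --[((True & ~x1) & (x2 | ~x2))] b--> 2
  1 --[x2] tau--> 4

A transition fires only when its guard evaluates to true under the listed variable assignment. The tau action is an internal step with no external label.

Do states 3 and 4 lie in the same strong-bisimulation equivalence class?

Answer: NOT BISIMILAR

Trace:
Refine partition for ~:
  π0 = {{0,1,2,3,4}}
  π1 = {{0},{1},{2},{3},{4}}
stable after 2 split(s): 5 block(s)
[3]={3}  [4]={4}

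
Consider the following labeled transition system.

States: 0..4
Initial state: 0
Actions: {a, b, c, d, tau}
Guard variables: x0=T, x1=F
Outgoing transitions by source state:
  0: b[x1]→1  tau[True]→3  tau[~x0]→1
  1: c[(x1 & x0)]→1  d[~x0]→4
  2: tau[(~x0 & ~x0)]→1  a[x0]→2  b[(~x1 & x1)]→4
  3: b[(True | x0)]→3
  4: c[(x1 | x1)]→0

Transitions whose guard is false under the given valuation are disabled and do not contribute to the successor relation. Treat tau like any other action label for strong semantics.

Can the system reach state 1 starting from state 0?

Answer: UNREACHABLE

Working:
3 transition(s) survive guard evaluation.
L0 = {0}
L1 = {3}  now seen {0,3}
R = {0,3}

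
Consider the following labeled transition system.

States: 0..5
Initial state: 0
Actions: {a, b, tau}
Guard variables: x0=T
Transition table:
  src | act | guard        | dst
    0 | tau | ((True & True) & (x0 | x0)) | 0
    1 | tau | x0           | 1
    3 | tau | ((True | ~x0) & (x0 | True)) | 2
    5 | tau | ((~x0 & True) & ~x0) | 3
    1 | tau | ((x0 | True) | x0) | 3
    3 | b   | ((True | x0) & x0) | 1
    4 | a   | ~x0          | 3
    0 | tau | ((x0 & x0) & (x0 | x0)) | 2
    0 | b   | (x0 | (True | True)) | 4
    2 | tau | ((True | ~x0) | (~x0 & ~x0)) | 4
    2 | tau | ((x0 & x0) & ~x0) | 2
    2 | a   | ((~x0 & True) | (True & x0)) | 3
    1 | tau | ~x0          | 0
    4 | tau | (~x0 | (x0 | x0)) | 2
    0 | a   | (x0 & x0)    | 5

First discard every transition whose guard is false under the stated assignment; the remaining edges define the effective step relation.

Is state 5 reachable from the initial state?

Answer: REACHABLE

Analysis:
After dropping false guards: 11 live edges.
Layer 0: {0}
Layer 1: {2,4,5}  total {0,2,4,5}
Layer 2: {3}  total {0,2,3,4,5}
Layer 3: {1}  total {0,1,2,3,4,5}
Reach set: {0,1,2,3,4,5}
witness 5: a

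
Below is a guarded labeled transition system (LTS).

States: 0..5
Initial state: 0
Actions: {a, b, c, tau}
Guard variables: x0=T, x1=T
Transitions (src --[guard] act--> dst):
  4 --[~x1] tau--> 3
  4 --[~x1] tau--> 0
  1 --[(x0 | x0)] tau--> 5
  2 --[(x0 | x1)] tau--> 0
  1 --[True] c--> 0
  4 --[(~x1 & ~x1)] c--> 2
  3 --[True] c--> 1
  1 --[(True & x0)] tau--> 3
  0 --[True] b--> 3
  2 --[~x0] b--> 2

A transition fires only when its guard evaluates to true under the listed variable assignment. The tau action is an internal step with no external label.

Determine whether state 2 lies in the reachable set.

Answer: UNREACHABLE

Analysis:
After dropping false guards: 6 live edges.
Layer 0: {0}
Layer 1: {3}  now seen {0,3}
Layer 2: {1}  now seen {0,1,3}
Layer 3: {5}  now seen {0,1,3,5}
Reachable = {0,1,3,5}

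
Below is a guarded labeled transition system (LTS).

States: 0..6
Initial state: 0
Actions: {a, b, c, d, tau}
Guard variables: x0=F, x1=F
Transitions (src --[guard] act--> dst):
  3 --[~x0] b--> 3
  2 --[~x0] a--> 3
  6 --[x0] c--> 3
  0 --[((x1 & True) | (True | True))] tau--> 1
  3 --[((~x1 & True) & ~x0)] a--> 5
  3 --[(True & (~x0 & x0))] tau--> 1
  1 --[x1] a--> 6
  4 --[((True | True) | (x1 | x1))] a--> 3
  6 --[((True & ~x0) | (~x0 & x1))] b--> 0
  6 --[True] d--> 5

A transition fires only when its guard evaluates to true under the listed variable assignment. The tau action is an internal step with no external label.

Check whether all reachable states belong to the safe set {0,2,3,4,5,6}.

Allowed set {0,2,3,4,5,6}
R = {0,1}
  0: safe
  1: outside
reach 1 via tau — violates

Answer: INVARIANT VIOLATED at state 1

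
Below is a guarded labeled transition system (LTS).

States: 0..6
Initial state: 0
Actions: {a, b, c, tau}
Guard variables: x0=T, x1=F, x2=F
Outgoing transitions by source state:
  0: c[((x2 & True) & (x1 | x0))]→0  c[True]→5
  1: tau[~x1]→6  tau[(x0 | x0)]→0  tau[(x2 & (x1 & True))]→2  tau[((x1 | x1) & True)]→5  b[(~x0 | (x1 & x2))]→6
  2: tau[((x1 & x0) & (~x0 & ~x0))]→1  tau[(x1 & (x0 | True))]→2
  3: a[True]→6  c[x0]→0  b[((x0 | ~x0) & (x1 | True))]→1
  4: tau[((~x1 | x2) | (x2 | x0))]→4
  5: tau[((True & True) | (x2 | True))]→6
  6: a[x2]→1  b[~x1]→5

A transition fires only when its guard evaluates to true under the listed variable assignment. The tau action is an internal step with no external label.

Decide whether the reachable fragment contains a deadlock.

Answer: DEADLOCK-FREE

Analysis:
Reach set: {0,5,6}
  0: c→5  [1 out]
  5: tau→6  [1 out]
  6: b→5  [1 out]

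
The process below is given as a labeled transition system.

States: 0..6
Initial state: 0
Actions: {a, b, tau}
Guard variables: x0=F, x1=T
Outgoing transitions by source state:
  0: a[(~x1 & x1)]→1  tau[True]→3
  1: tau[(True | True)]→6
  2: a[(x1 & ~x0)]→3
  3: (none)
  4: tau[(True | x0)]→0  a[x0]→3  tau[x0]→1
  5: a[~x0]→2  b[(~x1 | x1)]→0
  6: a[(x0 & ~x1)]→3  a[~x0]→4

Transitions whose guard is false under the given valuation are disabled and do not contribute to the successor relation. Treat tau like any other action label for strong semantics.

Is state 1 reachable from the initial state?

Guard filter leaves 7 enabled edge(s).
L0 = {0}
L1 = {3}  now seen {0,3}
R = {0,3}

Answer: UNREACHABLE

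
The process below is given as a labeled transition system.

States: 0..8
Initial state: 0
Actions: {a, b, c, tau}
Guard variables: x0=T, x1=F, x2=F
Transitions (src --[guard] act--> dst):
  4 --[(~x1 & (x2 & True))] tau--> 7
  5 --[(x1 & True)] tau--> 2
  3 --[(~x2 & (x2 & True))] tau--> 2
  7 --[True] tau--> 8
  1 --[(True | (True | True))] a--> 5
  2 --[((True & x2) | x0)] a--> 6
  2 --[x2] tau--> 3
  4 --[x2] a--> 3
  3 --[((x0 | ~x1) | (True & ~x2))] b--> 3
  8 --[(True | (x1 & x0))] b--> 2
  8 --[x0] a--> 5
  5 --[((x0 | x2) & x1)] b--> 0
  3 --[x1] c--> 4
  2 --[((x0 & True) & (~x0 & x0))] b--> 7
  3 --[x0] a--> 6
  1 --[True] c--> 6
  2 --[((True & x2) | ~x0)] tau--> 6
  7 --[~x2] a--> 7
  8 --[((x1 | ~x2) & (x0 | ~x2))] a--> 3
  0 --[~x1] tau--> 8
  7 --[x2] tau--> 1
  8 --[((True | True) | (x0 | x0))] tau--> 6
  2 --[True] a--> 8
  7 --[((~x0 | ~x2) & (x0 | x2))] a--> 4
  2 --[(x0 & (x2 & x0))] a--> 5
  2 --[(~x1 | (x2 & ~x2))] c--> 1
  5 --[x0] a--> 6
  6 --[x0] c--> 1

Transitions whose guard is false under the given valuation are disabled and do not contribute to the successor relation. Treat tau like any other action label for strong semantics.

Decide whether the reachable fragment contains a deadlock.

Answer: DEADLOCK-FREE

Analysis:
R = {0,1,2,3,5,6,8}
  0: tau→8  [1 out]
  1: a→5  c→6  [2 out]
  2: a→6  a→8  c→1  [3 out]
  3: a→6  b→3  [2 out]
  5: a→6  [1 out]
  6: c→1  [1 out]
  8: a→3  a→5  b→2  tau→6  [4 out]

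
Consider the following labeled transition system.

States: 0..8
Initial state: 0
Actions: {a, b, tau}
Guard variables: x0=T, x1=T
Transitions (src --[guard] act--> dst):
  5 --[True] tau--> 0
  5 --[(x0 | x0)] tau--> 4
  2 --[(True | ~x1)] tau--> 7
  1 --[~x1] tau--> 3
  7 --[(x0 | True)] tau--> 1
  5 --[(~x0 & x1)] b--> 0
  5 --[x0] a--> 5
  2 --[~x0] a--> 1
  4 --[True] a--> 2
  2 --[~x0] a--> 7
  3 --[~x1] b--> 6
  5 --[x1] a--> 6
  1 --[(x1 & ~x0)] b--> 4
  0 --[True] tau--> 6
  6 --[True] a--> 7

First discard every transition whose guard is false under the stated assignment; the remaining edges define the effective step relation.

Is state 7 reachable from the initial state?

After dropping false guards: 9 live edges.
Layer 0: {0}
Layer 1: {6}  now seen {0,6}
Layer 2: {7}  now seen {0,6,7}
Layer 3: {1}  now seen {0,1,6,7}
Reachable = {0,1,6,7}
Path to 7: tau·a

Answer: REACHABLE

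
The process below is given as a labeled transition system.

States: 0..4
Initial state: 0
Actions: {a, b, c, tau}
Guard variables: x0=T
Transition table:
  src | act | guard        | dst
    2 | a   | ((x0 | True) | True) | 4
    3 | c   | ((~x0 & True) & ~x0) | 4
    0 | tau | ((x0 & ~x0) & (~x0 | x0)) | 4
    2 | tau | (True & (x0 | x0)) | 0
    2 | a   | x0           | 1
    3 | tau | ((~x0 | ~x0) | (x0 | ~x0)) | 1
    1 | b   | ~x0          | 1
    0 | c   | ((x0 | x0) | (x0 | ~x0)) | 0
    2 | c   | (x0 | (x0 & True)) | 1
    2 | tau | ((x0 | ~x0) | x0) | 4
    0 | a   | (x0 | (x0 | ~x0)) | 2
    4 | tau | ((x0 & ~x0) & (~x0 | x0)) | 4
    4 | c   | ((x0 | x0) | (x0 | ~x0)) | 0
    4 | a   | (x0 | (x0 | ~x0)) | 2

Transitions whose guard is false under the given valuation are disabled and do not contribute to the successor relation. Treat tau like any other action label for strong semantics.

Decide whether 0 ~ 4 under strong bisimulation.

Bisimulation quotient by refinement:
  π0 = {{0,1,2,3,4}}
  π1 = {{0,4},{1},{2},{3}}
stable after 2 split(s): 4 block(s)
0∈{0,4}, 4∈{0,4}

Answer: BISIMILAR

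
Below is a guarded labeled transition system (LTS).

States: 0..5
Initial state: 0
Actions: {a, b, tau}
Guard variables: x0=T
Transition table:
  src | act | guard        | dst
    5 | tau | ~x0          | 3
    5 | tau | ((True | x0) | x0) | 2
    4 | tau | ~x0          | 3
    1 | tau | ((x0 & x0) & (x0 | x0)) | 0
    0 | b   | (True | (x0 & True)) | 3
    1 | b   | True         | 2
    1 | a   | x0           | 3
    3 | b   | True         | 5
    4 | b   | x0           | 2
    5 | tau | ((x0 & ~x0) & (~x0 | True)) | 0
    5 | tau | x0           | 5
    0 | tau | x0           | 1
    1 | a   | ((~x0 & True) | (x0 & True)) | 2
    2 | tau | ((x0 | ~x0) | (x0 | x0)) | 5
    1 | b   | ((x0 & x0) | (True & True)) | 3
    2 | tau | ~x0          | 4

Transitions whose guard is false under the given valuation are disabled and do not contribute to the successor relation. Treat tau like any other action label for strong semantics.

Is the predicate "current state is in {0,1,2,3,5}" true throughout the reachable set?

Inv-set: {0,1,2,3,5}
R = {0,1,2,3,5}
  0: ok
  1: ok
  2: ok
  3: ok
  5: ok

Answer: INVARIANT HOLDS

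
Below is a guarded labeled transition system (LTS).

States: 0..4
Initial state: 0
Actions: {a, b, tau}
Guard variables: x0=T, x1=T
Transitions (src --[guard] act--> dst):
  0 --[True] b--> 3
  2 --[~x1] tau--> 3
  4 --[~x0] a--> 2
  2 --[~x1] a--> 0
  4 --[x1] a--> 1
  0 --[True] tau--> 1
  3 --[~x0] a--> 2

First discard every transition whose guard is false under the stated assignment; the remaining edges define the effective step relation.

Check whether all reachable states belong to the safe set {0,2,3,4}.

Answer: INVARIANT VIOLATED at state 1

Trace:
Allowed set {0,2,3,4}
Reachable = {0,1,3}
  0: safe
  1: ✗ unsafe
  3: safe
witness against invariant: tau → 1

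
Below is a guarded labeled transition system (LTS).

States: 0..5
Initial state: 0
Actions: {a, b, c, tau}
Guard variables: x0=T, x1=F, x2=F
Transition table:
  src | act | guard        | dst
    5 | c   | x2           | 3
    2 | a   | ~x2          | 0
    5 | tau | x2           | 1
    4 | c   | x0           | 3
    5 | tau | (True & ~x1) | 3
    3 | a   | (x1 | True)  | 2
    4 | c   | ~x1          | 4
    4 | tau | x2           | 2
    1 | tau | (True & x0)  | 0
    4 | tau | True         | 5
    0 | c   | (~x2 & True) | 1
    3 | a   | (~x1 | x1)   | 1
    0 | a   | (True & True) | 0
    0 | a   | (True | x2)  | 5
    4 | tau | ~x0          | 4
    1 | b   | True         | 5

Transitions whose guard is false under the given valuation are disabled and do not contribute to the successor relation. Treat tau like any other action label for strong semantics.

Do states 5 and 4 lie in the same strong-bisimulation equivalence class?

Answer: NOT BISIMILAR

Working:
Compute ~ classes (split until stable):
  P[0] = {{0,1,2,3,4,5}}
  P[1] = {{0},{1},{2,3},{4},{5}}
  P[2] = {{0},{1},{2},{3},{4},{5}}
stable after 3 split(s): 6 block(s)
5∈{5}, 4∈{4}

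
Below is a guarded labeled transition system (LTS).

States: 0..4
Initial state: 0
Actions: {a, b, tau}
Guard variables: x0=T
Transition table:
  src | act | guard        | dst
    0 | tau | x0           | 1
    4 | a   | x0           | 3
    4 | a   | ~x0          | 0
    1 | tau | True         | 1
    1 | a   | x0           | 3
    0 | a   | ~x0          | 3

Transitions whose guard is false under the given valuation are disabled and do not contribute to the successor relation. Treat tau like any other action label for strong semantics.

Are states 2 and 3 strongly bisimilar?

Answer: BISIMILAR

Analysis:
Refine partition for ~:
  π0 = {{0,1,2,3,4}}
  π1 = {{0},{1},{2,3},{4}}
stable after 2 split(s): 4 block(s)
[2]={2,3}  [3]={2,3}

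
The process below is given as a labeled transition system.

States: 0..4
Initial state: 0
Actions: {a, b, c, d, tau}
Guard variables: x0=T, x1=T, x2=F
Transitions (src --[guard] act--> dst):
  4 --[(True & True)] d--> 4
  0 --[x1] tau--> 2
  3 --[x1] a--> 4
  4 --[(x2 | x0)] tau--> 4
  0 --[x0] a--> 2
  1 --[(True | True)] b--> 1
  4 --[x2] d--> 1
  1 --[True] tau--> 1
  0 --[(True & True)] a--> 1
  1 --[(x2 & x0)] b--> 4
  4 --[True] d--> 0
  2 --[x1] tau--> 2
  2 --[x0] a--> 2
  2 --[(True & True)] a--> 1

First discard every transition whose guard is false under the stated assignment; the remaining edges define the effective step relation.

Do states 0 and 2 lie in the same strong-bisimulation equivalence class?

Bisimulation quotient by refinement:
  P[0] = {{0,1,2,3,4}}
  P[1] = {{0,2},{1},{3},{4}}
Fixed point at round 2; 4 class(es).
0∈{0,2}, 2∈{0,2}

Answer: BISIMILAR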